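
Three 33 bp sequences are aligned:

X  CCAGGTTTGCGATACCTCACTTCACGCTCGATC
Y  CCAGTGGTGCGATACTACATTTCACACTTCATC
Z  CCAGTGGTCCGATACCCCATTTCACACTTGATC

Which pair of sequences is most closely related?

X–Y: 9/33 differ, p = 0.273, d = 0.339.
X–Z: 8/33 differ, p = 0.242, d = 0.293.
Y–Z: 4/33 differ, p = 0.121, d = 0.132.
The smallest distance is between Y and Z.

Y and Z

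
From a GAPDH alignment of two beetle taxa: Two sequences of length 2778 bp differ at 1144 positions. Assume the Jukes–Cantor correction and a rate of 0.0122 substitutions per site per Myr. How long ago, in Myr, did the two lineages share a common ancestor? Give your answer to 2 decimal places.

p = 1144/2778 ≈ 0.411807.
d = −(3/4) ln(1 − 4p/3) = −0.75 ln(1 − 0.549076) = −0.75 ln(0.450924)
  = −0.75 × (-0.796456) = 0.597342 substitutions/site.
Under a molecular clock d = 2μt, so t = d/(2μ) = 0.597342 / (2 × 0.0122) = 24.48 Myr.

24.48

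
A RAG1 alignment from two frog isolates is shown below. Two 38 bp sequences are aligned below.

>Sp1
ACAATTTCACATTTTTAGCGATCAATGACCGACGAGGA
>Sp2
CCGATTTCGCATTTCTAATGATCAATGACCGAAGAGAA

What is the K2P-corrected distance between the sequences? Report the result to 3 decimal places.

0.258

Of 38 sites, 6 differences are transitions and 2 are transversions, so P = 6/38 ≈ 0.157895 and Q = 2/38 ≈ 0.052632.
Under the Kimura two-parameter model, d = −½ ln(1 − 2P − Q) − ¼ ln(1 − 2Q).
1 − 2P − Q = 0.631578, giving −½ ln(0.631578) = 0.229767.
1 − 2Q = 0.894736, giving −¼ ln(0.894736) = 0.027807.
d = 0.229767 + 0.027807 = 0.257574.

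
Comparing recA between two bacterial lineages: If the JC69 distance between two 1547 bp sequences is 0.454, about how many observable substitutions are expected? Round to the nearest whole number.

527

Invert JC69: p = (3/4)(1 − e^(−4d/3)) = 0.75 × (1 − e^(-0.605333)) = 0.75 × (1 − 0.545893) = 0.340580.
Expected differing sites = pL ≈ 0.340580 × 1547 = 526.87726 ≈ 527.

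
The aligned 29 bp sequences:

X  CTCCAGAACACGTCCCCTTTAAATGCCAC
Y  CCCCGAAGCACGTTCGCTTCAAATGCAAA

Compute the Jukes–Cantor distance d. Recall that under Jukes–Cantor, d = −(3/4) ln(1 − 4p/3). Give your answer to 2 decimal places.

The sequences differ at 9 of 29 sites (2, 5, 6, 8, 14, 16, 20, 27, 29), so p = 9/29 ≈ 0.310345.
d = −(3/4) ln(1 − 4p/3) = −0.75 ln(1 − 0.413793) = −0.75 ln(0.586207)
  = −0.75 × (-0.534082) = 0.400562 substitutions/site.

0.40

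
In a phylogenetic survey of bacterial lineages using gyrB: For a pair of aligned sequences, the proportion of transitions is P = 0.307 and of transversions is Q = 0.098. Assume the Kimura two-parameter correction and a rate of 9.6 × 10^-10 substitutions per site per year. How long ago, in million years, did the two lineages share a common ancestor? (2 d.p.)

Under the Kimura two-parameter model, d = −½ ln(1 − 2P − Q) − ¼ ln(1 − 2Q).
1 − 2P − Q = 0.288, giving −½ ln(0.288) = 0.622397.
1 − 2Q = 0.804, giving −¼ ln(0.804) = 0.054539.
d = 0.622397 + 0.054539 = 0.676936.
Under a molecular clock d = 2μt, so t = d/(2μ) = 0.676936 / (2 × 9.6 × 10^-10) = 352.57 million years.

352.57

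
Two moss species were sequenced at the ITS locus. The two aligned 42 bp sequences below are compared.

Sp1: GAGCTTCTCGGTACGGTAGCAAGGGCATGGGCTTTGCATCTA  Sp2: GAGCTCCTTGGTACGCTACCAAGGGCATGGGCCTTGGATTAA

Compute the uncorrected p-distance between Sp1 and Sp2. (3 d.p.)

The sequences differ at 8 of 42 positions (sites 6, 9, 16, 19, 33, 37, 40, 41).
p = 8/42 = 0.190476… ≈ 0.190 (to 3 d.p.).

0.190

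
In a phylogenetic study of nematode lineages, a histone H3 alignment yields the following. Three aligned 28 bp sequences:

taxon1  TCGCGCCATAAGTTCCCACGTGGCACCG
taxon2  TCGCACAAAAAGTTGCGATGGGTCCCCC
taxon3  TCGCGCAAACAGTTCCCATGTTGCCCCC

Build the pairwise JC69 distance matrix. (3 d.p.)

d(taxon1,taxon2) = 0.485, d(taxon1,taxon3) = 0.304, d(taxon2,taxon3) = 0.304

taxon1–taxon2: 10/28 sites differ → p ≈ 0.357143, d = −0.75 ln(1 − 0.476191) = 0.484971 ≈ 0.485.
taxon1–taxon3: 7/28 sites differ → p = 0.25, d = −0.75 ln(1 − 0.333333) = 0.304098 ≈ 0.304.
taxon2–taxon3: 7/28 sites differ → p = 0.25, d = −0.75 ln(1 − 0.333333) = 0.304098 ≈ 0.304.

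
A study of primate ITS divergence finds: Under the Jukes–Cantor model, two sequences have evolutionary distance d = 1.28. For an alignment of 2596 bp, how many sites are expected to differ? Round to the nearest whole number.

1594

Invert JC69: p = (3/4)(1 − e^(−4d/3)) = 0.75 × (1 − e^(-1.706667)) = 0.75 × (1 − 0.181470) = 0.613898.
Expected differing sites = pL ≈ 0.613898 × 2596 = 1593.679208 ≈ 1594.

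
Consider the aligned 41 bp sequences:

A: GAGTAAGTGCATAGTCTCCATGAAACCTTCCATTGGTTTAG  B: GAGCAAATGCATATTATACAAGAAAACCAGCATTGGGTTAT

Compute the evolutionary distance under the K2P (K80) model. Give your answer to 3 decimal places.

Of 41 sites, 3 differences are transitions and 9 are transversions, so P = 3/41 ≈ 0.073171 and Q = 9/41 ≈ 0.219512.
Under the Kimura two-parameter model, d = −½ ln(1 − 2P − Q) − ¼ ln(1 − 2Q).
1 − 2P − Q = 0.634146, giving −½ ln(0.634146) = 0.227738.
1 − 2Q = 0.560976, giving −¼ ln(0.560976) = 0.144519.
d = 0.227738 + 0.144519 = 0.372257.

0.372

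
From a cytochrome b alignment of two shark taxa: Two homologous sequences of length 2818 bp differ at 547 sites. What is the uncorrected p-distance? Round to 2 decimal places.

p = 547/2818 = 0.194109… ≈ 0.19 (to 2 d.p.).

0.19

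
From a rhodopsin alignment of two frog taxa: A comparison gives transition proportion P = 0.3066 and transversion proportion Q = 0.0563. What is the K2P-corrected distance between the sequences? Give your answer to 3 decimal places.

Under the Kimura two-parameter model, d = −½ ln(1 − 2P − Q) − ¼ ln(1 − 2Q).
1 − 2P − Q = 0.3305, giving −½ ln(0.3305) = 0.553574.
1 − 2Q = 0.8874, giving −¼ ln(0.8874) = 0.029865.
d = 0.553574 + 0.029865 = 0.583439.

0.583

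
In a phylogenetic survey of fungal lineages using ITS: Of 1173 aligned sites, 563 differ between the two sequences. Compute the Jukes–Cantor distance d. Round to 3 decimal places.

p = 563/1173 ≈ 0.479966.
d = −(3/4) ln(1 − 4p/3) = −0.75 ln(1 − 0.639955) = −0.75 ln(0.360045)
  = −0.75 × (-1.021526) = 0.766145 substitutions/site.

0.766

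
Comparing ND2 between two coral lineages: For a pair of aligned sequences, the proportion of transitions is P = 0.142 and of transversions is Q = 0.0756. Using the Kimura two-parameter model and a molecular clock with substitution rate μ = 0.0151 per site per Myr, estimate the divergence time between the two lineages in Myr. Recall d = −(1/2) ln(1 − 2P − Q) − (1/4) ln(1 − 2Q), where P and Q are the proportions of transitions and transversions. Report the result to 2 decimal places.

8.74

Under the Kimura two-parameter model, d = −½ ln(1 − 2P − Q) − ¼ ln(1 − 2Q).
1 − 2P − Q = 0.6404, giving −½ ln(0.6404) = 0.222831.
1 − 2Q = 0.8488, giving −¼ ln(0.8488) = 0.040983.
d = 0.222831 + 0.040983 = 0.263814.
Under a molecular clock d = 2μt, so t = d/(2μ) = 0.263814 / (2 × 0.0151) = 8.74 Myr.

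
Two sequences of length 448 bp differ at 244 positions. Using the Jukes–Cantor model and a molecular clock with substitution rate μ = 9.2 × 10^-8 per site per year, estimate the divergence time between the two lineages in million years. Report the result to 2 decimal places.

p = 244/448 ≈ 0.544643.
d = −(3/4) ln(1 − 4p/3) = −0.75 ln(1 − 0.726191) = −0.75 ln(0.273809)
  = −0.75 × (-1.295324) = 0.971493 substitutions/site.
Under a molecular clock d = 2μt, so t = d/(2μ) = 0.971493 / (2 × 9.2 × 10^-8) = 5.28 million years.

5.28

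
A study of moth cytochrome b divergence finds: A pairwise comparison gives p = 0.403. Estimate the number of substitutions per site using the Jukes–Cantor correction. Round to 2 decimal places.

d = −(3/4) ln(1 − 4p/3) = −0.75 ln(1 − 0.537333) = −0.75 ln(0.462667)
  = −0.75 × (-0.770748) = 0.578061 substitutions/site.

0.58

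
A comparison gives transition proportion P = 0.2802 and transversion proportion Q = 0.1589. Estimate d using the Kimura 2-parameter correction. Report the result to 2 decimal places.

0.73

Under the Kimura two-parameter model, d = −½ ln(1 − 2P − Q) − ¼ ln(1 − 2Q).
1 − 2P − Q = 0.2807, giving −½ ln(0.2807) = 0.635234.
1 − 2Q = 0.6822, giving −¼ ln(0.6822) = 0.095608.
d = 0.635234 + 0.095608 = 0.730842.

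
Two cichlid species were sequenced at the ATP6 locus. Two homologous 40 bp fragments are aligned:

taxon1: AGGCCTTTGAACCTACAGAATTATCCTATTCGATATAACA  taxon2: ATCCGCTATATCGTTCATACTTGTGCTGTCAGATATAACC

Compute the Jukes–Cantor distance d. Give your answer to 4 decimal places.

The sequences differ at 17 of 40 sites, so p = 17/40 = 0.425.
d = −(3/4) ln(1 − 4p/3) = −0.75 ln(1 − 0.566667) = −0.75 ln(0.433333)
  = −0.75 × (-0.836249) = 0.627187 substitutions/site.

0.6272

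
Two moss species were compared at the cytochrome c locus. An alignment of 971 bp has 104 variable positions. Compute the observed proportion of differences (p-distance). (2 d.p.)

0.11

p = 104/971 = 0.107106… ≈ 0.11 (to 2 d.p.).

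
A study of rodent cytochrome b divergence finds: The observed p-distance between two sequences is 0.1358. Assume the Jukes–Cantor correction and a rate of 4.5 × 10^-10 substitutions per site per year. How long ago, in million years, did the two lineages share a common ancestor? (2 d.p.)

d = −(3/4) ln(1 − 4p/3) = −0.75 ln(1 − 0.181067) = −0.75 ln(0.818933)
  = −0.75 × (-0.199753) = 0.149815 substitutions/site.
Under a molecular clock d = 2μt, so t = d/(2μ) = 0.149815 / (2 × 4.5 × 10^-10) = 166.46 million years.

166.46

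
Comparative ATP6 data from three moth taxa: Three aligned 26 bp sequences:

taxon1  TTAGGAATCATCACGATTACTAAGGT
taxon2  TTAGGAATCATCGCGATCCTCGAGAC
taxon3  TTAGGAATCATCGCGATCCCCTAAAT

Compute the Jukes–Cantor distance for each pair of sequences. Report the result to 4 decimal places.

d(taxon1,taxon2) = 0.3961, d(taxon1,taxon3) = 0.3335, d(taxon2,taxon3) = 0.1722

taxon1–taxon2: 8/26 sites differ → p ≈ 0.307692, d = −0.75 ln(1 − 0.410256) = 0.396050 ≈ 0.3961.
taxon1–taxon3: 7/26 sites differ → p ≈ 0.269231, d = −0.75 ln(1 − 0.358975) = 0.333515 ≈ 0.3335.
taxon2–taxon3: 4/26 sites differ → p ≈ 0.153846, d = −0.75 ln(1 − 0.205128) = 0.172181 ≈ 0.1722.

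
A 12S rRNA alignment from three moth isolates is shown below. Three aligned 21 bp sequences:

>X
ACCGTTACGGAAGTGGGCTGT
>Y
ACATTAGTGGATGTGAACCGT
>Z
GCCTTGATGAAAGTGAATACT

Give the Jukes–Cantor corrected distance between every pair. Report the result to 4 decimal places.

X–Y: 9/21 sites differ → p ≈ 0.428571, d = −0.75 ln(1 − 0.571428) = 0.635472 ≈ 0.6355.
X–Z: 10/21 sites differ → p ≈ 0.47619, d = −0.75 ln(1 − 0.63492) = 0.755729 ≈ 0.7557.
Y–Z: 9/21 sites differ → p ≈ 0.428571, d = −0.75 ln(1 − 0.571428) = 0.635472 ≈ 0.6355.

d(X,Y) = 0.6355, d(X,Z) = 0.7557, d(Y,Z) = 0.6355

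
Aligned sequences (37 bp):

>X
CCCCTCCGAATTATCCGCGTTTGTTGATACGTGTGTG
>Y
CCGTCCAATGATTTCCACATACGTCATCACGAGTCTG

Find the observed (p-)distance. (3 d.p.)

0.514

The sequences differ at 19 of 37 positions.
p = 19/37 = 0.513513… ≈ 0.514 (to 3 d.p.).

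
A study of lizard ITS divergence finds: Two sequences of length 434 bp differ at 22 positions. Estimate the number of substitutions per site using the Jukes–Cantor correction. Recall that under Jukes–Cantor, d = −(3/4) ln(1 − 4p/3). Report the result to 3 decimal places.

p = 22/434 ≈ 0.050691.
d = −(3/4) ln(1 − 4p/3) = −0.75 ln(1 − 0.067588) = −0.75 ln(0.932412)
  = −0.75 × (-0.069981) = 0.052486 substitutions/site.

0.052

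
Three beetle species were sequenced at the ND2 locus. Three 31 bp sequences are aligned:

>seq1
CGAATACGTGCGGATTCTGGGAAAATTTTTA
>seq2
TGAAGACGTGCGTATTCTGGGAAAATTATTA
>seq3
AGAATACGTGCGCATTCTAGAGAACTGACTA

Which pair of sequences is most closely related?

seq1–seq2: 4/31 differ, p = 0.129, d = 0.142.
seq1–seq3: 9/31 differ, p = 0.290, d = 0.367.
seq2–seq3: 9/31 differ, p = 0.290, d = 0.367.
The smallest distance is between seq1 and seq2.

seq1 and seq2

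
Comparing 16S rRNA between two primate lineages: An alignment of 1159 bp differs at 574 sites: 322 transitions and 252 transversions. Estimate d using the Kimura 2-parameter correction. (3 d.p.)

P = 322/1159 ≈ 0.277826 and Q = 252/1159 ≈ 0.217429.
Under the Kimura two-parameter model, d = −½ ln(1 − 2P − Q) − ¼ ln(1 − 2Q).
1 − 2P − Q = 0.226919, giving −½ ln(0.226919) = 0.741581.
1 − 2Q = 0.565142, giving −¼ ln(0.565142) = 0.142670.
d = 0.741581 + 0.142670 = 0.884251.

0.884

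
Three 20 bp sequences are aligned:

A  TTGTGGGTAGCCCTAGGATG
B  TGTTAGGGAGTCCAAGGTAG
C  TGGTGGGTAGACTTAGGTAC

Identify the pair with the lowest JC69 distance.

A and C

A–B: 8/20 differ, p = 0.400, d = 0.572.
A–C: 6/20 differ, p = 0.300, d = 0.383.
B–C: 7/20 differ, p = 0.350, d = 0.471.
The smallest distance is between A and C.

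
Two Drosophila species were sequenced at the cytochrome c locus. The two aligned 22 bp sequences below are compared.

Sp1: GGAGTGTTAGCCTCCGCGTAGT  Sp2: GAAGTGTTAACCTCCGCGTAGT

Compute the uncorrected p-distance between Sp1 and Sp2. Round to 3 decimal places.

The sequences differ at 2 of 22 positions (sites 2, 10).
p = 2/22 = 0.090909… ≈ 0.091 (to 3 d.p.).

0.091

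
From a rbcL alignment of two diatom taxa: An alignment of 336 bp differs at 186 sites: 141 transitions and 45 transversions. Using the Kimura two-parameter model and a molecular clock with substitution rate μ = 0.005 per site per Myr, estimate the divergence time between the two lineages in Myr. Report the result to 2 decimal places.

P = 141/336 ≈ 0.419643 and Q = 45/336 ≈ 0.133929.
Under the Kimura two-parameter model, d = −½ ln(1 − 2P − Q) − ¼ ln(1 − 2Q).
1 − 2P − Q = 0.026785, giving −½ ln(0.026785) = 1.809957.
1 − 2Q = 0.732142, giving −¼ ln(0.732142) = 0.077945.
d = 1.809957 + 0.077945 = 1.887902.
Under a molecular clock d = 2μt, so t = d/(2μ) = 1.887902 / (2 × 0.005) = 188.79 Myr.

188.79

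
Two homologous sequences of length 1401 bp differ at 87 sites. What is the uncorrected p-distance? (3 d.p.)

p = 87/1401 = 0.062098… ≈ 0.062 (to 3 d.p.).

0.062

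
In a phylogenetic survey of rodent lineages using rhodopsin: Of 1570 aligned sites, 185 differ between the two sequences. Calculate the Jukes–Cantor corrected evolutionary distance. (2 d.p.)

p = 185/1570 ≈ 0.117834.
d = −(3/4) ln(1 − 4p/3) = −0.75 ln(1 − 0.157112) = −0.75 ln(0.842888)
  = −0.75 × (-0.170921) = 0.128191 substitutions/site.

0.13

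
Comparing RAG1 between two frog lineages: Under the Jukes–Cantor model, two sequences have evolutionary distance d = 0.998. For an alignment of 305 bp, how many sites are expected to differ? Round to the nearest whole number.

168

Invert JC69: p = (3/4)(1 − e^(−4d/3)) = 0.75 × (1 − e^(-1.330667)) = 0.75 × (1 − 0.264301) = 0.551774.
Expected differing sites = pL ≈ 0.551774 × 305 = 168.29107 ≈ 168.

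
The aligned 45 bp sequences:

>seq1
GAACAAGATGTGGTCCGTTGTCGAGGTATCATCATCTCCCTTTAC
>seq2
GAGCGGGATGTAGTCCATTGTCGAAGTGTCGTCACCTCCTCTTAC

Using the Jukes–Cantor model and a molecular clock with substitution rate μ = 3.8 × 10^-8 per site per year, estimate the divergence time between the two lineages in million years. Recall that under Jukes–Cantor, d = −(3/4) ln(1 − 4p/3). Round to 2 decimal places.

The sequences differ at 11 of 45 sites, so p = 11/45 ≈ 0.244444.
d = −(3/4) ln(1 − 4p/3) = −0.75 ln(1 − 0.325925) = −0.75 ln(0.674075)
  = −0.75 × (-0.394414) = 0.295811 substitutions/site.
Under a molecular clock d = 2μt, so t = d/(2μ) = 0.295811 / (2 × 3.8 × 10^-8) = 3.89 million years.

3.89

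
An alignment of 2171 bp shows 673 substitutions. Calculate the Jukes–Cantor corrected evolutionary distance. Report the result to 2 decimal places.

0.40

p = 673/2171 ≈ 0.309995.
d = −(3/4) ln(1 − 4p/3) = −0.75 ln(1 − 0.413327) = −0.75 ln(0.586673)
  = −0.75 × (-0.533288) = 0.399966 substitutions/site.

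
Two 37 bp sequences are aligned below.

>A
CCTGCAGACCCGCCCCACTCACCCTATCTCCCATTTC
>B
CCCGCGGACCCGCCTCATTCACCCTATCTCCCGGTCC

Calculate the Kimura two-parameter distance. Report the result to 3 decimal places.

0.230

Of 37 sites, 6 differences are transitions and 1 are transversions, so P = 6/37 ≈ 0.162162 and Q = 1/37 ≈ 0.027027.
Under the Kimura two-parameter model, d = −½ ln(1 − 2P − Q) − ¼ ln(1 − 2Q).
1 − 2P − Q = 0.648649, giving −½ ln(0.648649) = 0.216432.
1 − 2Q = 0.945946, giving −¼ ln(0.945946) = 0.013892.
d = 0.216432 + 0.013892 = 0.230324.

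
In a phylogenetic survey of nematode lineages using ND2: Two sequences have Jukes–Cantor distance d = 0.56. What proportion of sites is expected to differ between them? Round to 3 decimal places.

0.395

p = (3/4)(1 − e^(−4d/3)) = 0.75 × (1 − e^(-0.746667)) = 0.75 × (1 − 0.473944) = 0.394542.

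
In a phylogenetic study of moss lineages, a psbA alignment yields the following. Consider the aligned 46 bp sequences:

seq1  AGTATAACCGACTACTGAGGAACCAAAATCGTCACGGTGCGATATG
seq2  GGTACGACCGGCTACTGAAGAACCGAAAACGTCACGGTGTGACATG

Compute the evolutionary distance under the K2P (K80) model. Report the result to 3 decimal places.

0.242

Of 46 sites, 8 differences are transitions and 1 are transversions, so P = 8/46 ≈ 0.173913 and Q = 1/46 ≈ 0.021739.
Under the Kimura two-parameter model, d = −½ ln(1 − 2P − Q) − ¼ ln(1 − 2Q).
1 − 2P − Q = 0.630435, giving −½ ln(0.630435) = 0.230673.
1 − 2Q = 0.956522, giving −¼ ln(0.956522) = 0.011113.
d = 0.230673 + 0.011113 = 0.241786.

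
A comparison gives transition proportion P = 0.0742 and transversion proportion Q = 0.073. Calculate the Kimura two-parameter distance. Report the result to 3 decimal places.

Under the Kimura two-parameter model, d = −½ ln(1 − 2P − Q) − ¼ ln(1 − 2Q).
1 − 2P − Q = 0.7786, giving −½ ln(0.7786) = 0.125129.
1 − 2Q = 0.854, giving −¼ ln(0.854) = 0.039456.
d = 0.125129 + 0.039456 = 0.164585.

0.165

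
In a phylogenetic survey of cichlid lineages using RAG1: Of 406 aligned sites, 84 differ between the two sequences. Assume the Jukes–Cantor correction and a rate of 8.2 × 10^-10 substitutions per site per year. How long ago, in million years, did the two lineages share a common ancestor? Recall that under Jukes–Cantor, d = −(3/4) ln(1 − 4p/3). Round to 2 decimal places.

147.61

p = 84/406 ≈ 0.206897.
d = −(3/4) ln(1 − 4p/3) = −0.75 ln(1 − 0.275863) = −0.75 ln(0.724137)
  = −0.75 × (-0.322775) = 0.242081 substitutions/site.
Under a molecular clock d = 2μt, so t = d/(2μ) = 0.242081 / (2 × 8.2 × 10^-10) = 147.61 million years.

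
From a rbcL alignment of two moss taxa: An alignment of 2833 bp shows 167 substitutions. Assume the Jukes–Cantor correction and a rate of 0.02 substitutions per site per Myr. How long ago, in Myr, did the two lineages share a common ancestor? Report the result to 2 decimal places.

1.53

p = 167/2833 ≈ 0.058948.
d = −(3/4) ln(1 − 4p/3) = −0.75 ln(1 − 0.078597) = −0.75 ln(0.921403)
  = −0.75 × (-0.081858) = 0.061394 substitutions/site.
Under a molecular clock d = 2μt, so t = d/(2μ) = 0.061394 / (2 × 0.02) = 1.53 Myr.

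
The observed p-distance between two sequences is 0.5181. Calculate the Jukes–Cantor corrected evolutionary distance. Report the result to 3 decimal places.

0.880

d = −(3/4) ln(1 − 4p/3) = −0.75 ln(1 − 0.6908) = −0.75 ln(0.3092)
  = −0.75 × (-1.173767) = 0.880325 substitutions/site.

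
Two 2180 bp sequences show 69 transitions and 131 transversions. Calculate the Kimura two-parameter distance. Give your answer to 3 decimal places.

P = 69/2180 ≈ 0.031651 and Q = 131/2180 ≈ 0.060092.
Under the Kimura two-parameter model, d = −½ ln(1 − 2P − Q) − ¼ ln(1 − 2Q).
1 − 2P − Q = 0.876606, giving −½ ln(0.876606) = 0.065849.
1 − 2Q = 0.879816, giving −¼ ln(0.879816) = 0.032011.
d = 0.065849 + 0.032011 = 0.097860.

0.098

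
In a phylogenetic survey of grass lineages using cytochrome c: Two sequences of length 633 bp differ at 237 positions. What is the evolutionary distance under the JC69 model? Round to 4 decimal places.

p = 237/633 ≈ 0.374408.
d = −(3/4) ln(1 − 4p/3) = −0.75 ln(1 − 0.499211) = −0.75 ln(0.500789)
  = −0.75 × (-0.691570) = 0.518678 substitutions/site.

0.5187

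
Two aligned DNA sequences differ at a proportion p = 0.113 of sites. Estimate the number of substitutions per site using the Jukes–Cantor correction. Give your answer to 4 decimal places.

0.1225

d = −(3/4) ln(1 − 4p/3) = −0.75 ln(1 − 0.150667) = −0.75 ln(0.849333)
  = −0.75 × (-0.163304) = 0.122478 substitutions/site.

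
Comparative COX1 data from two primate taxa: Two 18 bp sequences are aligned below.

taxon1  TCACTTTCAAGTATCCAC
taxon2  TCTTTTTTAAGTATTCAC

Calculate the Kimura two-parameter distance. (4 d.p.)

Of 18 sites, 3 differences are transitions and 1 are transversions, so P = 3/18 ≈ 0.166667 and Q = 1/18 ≈ 0.055556.
Under the Kimura two-parameter model, d = −½ ln(1 − 2P − Q) − ¼ ln(1 − 2Q).
1 − 2P − Q = 0.61111, giving −½ ln(0.61111) = 0.246239.
1 − 2Q = 0.888888, giving −¼ ln(0.888888) = 0.029446.
d = 0.246239 + 0.029446 = 0.275685.

0.2757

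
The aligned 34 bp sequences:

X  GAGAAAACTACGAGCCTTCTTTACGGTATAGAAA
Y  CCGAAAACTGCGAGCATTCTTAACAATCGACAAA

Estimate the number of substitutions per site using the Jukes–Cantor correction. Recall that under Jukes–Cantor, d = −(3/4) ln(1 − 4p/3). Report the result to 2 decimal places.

The sequences differ at 10 of 34 sites (1, 2, 10, 16, 22, 25, 26, 28, 29, 31), so p = 10/34 ≈ 0.294118.
d = −(3/4) ln(1 − 4p/3) = −0.75 ln(1 − 0.392157) = −0.75 ln(0.607843)
  = −0.75 × (-0.497839) = 0.373379 substitutions/site.

0.37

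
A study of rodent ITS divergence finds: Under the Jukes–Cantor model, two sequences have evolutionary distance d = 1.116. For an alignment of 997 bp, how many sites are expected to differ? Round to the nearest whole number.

Invert JC69: p = (3/4)(1 − e^(−4d/3)) = 0.75 × (1 − e^(-1.488)) = 0.75 × (1 − 0.225824) = 0.580632.
Expected differing sites = pL ≈ 0.580632 × 997 = 578.890104 ≈ 579.

579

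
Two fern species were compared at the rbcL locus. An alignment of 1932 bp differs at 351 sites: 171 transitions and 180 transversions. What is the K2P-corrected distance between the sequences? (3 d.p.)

P = 171/1932 ≈ 0.088509 and Q = 180/1932 ≈ 0.093168.
Under the Kimura two-parameter model, d = −½ ln(1 − 2P − Q) − ¼ ln(1 − 2Q).
1 − 2P − Q = 0.729814, giving −½ ln(0.729814) = 0.157483.
1 − 2Q = 0.813664, giving −¼ ln(0.813664) = 0.051552.
d = 0.157483 + 0.051552 = 0.209035.

0.209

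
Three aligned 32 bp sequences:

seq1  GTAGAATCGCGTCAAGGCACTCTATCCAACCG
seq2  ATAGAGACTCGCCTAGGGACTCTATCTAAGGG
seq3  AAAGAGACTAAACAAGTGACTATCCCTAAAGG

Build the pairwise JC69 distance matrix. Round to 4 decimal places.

d(seq1,seq2) = 0.4042, d(seq1,seq3) = 0.8240, d(seq2,seq3) = 0.4042

seq1–seq2: 10/32 sites differ → p = 0.3125, d = −0.75 ln(1 − 0.416667) = 0.404248 ≈ 0.4042.
seq1–seq3: 16/32 sites differ → p = 0.5, d = −0.75 ln(1 − 0.666667) = 0.823960 ≈ 0.8240.
seq2–seq3: 10/32 sites differ → p = 0.3125, d = −0.75 ln(1 − 0.416667) = 0.404248 ≈ 0.4042.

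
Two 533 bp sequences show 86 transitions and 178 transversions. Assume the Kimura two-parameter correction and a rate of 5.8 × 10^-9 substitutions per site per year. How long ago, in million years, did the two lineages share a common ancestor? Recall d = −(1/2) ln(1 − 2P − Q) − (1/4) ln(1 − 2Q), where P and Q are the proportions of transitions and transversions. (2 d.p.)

69.84

P = 86/533 ≈ 0.161351 and Q = 178/533 ≈ 0.333959.
Under the Kimura two-parameter model, d = −½ ln(1 − 2P − Q) − ¼ ln(1 − 2Q).
1 − 2P − Q = 0.343339, giving −½ ln(0.343339) = 0.534518.
1 − 2Q = 0.332082, giving −¼ ln(0.332082) = 0.275593.
d = 0.534518 + 0.275593 = 0.810111.
Under a molecular clock d = 2μt, so t = d/(2μ) = 0.810111 / (2 × 5.8 × 10^-9) = 69.84 million years.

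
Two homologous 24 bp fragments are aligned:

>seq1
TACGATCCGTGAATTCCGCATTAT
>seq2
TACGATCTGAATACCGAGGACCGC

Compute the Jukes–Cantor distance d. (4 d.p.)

0.9607

The sequences differ at 13 of 24 sites, so p = 13/24 ≈ 0.541667.
d = −(3/4) ln(1 − 4p/3) = −0.75 ln(1 − 0.722223) = −0.75 ln(0.277777)
  = −0.75 × (-1.280937) = 0.960703 substitutions/site.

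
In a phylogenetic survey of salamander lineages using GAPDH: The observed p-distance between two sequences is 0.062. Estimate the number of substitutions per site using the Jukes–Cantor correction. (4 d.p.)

0.0647

d = −(3/4) ln(1 − 4p/3) = −0.75 ln(1 − 0.082667) = −0.75 ln(0.917333)
  = −0.75 × (-0.086285) = 0.064714 substitutions/site.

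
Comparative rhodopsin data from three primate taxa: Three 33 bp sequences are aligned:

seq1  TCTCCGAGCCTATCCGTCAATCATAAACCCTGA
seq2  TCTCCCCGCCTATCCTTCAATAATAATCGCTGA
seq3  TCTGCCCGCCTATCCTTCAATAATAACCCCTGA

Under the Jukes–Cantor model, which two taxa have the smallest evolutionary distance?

seq1–seq2: 6/33 differ, p = 0.182, d = 0.208.
seq1–seq3: 6/33 differ, p = 0.182, d = 0.208.
seq2–seq3: 3/33 differ, p = 0.091, d = 0.097.
The smallest distance is between seq2 and seq3.

seq2 and seq3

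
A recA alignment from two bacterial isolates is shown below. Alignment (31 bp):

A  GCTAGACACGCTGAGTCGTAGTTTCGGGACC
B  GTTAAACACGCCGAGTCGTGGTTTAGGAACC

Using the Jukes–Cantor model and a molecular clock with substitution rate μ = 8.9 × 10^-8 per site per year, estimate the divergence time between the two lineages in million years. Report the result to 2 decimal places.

The sequences differ at 6 of 31 sites (2, 5, 12, 20, 25, 28), so p = 6/31 ≈ 0.193548.
d = −(3/4) ln(1 − 4p/3) = −0.75 ln(1 − 0.258064) = −0.75 ln(0.741936)
  = −0.75 × (-0.298492) = 0.223869 substitutions/site.
Under a molecular clock d = 2μt, so t = d/(2μ) = 0.223869 / (2 × 8.9 × 10^-8) = 1.26 million years.

1.26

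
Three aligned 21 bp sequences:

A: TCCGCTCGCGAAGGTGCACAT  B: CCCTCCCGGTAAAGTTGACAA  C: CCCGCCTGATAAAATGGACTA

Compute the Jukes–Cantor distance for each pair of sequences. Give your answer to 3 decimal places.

d(A,B) = 0.635, d(A,C) = 0.756, d(B,C) = 0.360

A–B: 9/21 sites differ → p ≈ 0.428571, d = −0.75 ln(1 − 0.571428) = 0.635472 ≈ 0.635.
A–C: 10/21 sites differ → p ≈ 0.47619, d = −0.75 ln(1 − 0.63492) = 0.755729 ≈ 0.756.
B–C: 6/21 sites differ → p ≈ 0.285714, d = −0.75 ln(1 − 0.380952) = 0.359679 ≈ 0.360.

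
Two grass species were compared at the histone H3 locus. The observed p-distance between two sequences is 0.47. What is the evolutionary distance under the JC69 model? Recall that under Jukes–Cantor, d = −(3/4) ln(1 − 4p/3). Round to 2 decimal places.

0.74

d = −(3/4) ln(1 − 4p/3) = −0.75 ln(1 − 0.626667) = −0.75 ln(0.373333)
  = −0.75 × (-0.985284) = 0.738963 substitutions/site.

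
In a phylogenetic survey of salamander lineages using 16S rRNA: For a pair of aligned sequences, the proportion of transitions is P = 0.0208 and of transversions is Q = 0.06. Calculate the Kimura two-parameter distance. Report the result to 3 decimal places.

0.086

Under the Kimura two-parameter model, d = −½ ln(1 − 2P − Q) − ¼ ln(1 − 2Q).
1 − 2P − Q = 0.8984, giving −½ ln(0.8984) = 0.053570.
1 − 2Q = 0.88, giving −¼ ln(0.88) = 0.031958.
d = 0.053570 + 0.031958 = 0.085528.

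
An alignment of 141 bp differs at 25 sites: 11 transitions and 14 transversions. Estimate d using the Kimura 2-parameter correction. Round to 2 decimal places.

P = 11/141 ≈ 0.078014 and Q = 14/141 ≈ 0.099291.
Under the Kimura two-parameter model, d = −½ ln(1 − 2P − Q) − ¼ ln(1 − 2Q).
1 − 2P − Q = 0.744681, giving −½ ln(0.744681) = 0.147400.
1 − 2Q = 0.801418, giving −¼ ln(0.801418) = 0.055343.
d = 0.147400 + 0.055343 = 0.202743.

0.20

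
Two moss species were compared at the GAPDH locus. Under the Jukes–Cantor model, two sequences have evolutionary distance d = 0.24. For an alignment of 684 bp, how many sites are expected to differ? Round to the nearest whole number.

140

Invert JC69: p = (3/4)(1 − e^(−4d/3)) = 0.75 × (1 − e^(-0.32)) = 0.75 × (1 − 0.726149) = 0.205388.
Expected differing sites = pL ≈ 0.205388 × 684 = 140.485392 ≈ 140.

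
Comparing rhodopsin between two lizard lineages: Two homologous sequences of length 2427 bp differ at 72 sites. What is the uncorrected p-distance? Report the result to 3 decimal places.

0.030

p = 72/2427 = 0.029666… ≈ 0.030 (to 3 d.p.).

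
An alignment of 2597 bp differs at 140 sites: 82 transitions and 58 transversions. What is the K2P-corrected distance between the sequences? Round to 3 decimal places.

P = 82/2597 ≈ 0.031575 and Q = 58/2597 ≈ 0.022333.
Under the Kimura two-parameter model, d = −½ ln(1 − 2P − Q) − ¼ ln(1 − 2Q).
1 − 2P − Q = 0.914517, giving −½ ln(0.914517) = 0.044680.
1 − 2Q = 0.955334, giving −¼ ln(0.955334) = 0.011424.
d = 0.044680 + 0.011424 = 0.056104.

0.056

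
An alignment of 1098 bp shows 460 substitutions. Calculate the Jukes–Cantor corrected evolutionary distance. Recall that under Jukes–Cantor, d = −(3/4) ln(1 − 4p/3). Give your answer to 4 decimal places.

0.6133

p = 460/1098 ≈ 0.418944.
d = −(3/4) ln(1 − 4p/3) = −0.75 ln(1 − 0.558592) = −0.75 ln(0.441408)
  = −0.75 × (-0.817786) = 0.613340 substitutions/site.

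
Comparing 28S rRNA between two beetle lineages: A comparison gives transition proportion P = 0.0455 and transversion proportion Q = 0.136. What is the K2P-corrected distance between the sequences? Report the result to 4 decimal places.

0.2081

Under the Kimura two-parameter model, d = −½ ln(1 − 2P − Q) − ¼ ln(1 − 2Q).
1 − 2P − Q = 0.773, giving −½ ln(0.773) = 0.128738.
1 − 2Q = 0.728, giving −¼ ln(0.728) = 0.079364.
d = 0.128738 + 0.079364 = 0.208102.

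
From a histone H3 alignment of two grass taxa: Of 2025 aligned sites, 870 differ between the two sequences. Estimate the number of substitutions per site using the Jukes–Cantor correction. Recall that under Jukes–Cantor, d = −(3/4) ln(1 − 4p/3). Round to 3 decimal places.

p = 870/2025 ≈ 0.42963.
d = −(3/4) ln(1 − 4p/3) = −0.75 ln(1 − 0.57284) = −0.75 ln(0.42716)
  = −0.75 × (-0.850597) = 0.637948 substitutions/site.

0.638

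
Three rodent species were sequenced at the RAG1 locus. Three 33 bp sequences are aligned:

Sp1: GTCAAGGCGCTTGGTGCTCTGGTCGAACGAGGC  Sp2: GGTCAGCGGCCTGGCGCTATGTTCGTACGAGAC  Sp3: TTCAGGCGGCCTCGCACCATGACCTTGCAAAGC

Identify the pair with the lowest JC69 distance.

Sp1–Sp2: 11/33 differ, p = 0.333, d = 0.441.
Sp1–Sp3: 17/33 differ, p = 0.515, d = 0.871.
Sp2–Sp3: 15/33 differ, p = 0.455, d = 0.699.
The smallest distance is between Sp1 and Sp2.

Sp1 and Sp2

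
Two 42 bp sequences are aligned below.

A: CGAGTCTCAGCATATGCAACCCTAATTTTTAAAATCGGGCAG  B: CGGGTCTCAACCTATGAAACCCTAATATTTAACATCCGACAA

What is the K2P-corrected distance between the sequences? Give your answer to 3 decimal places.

Of 42 sites, 4 differences are transitions and 5 are transversions, so P = 4/42 ≈ 0.095238 and Q = 5/42 ≈ 0.119048.
Under the Kimura two-parameter model, d = −½ ln(1 − 2P − Q) − ¼ ln(1 − 2Q).
1 − 2P − Q = 0.690476, giving −½ ln(0.690476) = 0.185187.
1 − 2Q = 0.761904, giving −¼ ln(0.761904) = 0.067984.
d = 0.185187 + 0.067984 = 0.253171.

0.253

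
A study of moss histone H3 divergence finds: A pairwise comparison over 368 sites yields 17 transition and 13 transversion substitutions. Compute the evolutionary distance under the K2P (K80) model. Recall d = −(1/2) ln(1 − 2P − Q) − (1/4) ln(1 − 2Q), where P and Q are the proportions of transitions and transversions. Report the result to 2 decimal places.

0.09

P = 17/368 ≈ 0.046196 and Q = 13/368 ≈ 0.035326.
Under the Kimura two-parameter model, d = −½ ln(1 − 2P − Q) − ¼ ln(1 − 2Q).
1 − 2P − Q = 0.872282, giving −½ ln(0.872282) = 0.068321.
1 − 2Q = 0.929348, giving −¼ ln(0.929348) = 0.018318.
d = 0.068321 + 0.018318 = 0.086639.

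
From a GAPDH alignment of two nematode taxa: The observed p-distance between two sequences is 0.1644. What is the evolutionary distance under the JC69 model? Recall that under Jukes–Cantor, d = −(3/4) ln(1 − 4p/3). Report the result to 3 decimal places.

0.186

d = −(3/4) ln(1 − 4p/3) = −0.75 ln(1 − 0.2192) = −0.75 ln(0.7808)
  = −0.75 × (-0.247436) = 0.185577 substitutions/site.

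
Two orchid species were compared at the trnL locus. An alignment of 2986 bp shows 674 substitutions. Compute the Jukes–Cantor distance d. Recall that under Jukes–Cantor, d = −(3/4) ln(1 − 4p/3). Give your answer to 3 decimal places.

0.269

p = 674/2986 ≈ 0.22572.
d = −(3/4) ln(1 − 4p/3) = −0.75 ln(1 − 0.30096) = −0.75 ln(0.69904)
  = −0.75 × (-0.358047) = 0.268535 substitutions/site.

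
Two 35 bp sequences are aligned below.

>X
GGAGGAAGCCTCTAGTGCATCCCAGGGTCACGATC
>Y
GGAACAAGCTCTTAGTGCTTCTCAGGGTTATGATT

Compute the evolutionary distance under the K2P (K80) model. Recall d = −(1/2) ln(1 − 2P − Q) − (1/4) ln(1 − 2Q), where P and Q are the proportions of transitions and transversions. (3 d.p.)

Of 35 sites, 8 differences are transitions and 2 are transversions, so P = 8/35 ≈ 0.228571 and Q = 2/35 ≈ 0.057143.
Under the Kimura two-parameter model, d = −½ ln(1 − 2P − Q) − ¼ ln(1 − 2Q).
1 − 2P − Q = 0.485715, giving −½ ln(0.485715) = 0.361067.
1 − 2Q = 0.885714, giving −¼ ln(0.885714) = 0.030340.
d = 0.361067 + 0.030340 = 0.391407.

0.391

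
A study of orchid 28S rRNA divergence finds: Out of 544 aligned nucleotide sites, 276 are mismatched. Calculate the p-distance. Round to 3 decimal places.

0.507

p = 276/544 = 0.507352… ≈ 0.507 (to 3 d.p.).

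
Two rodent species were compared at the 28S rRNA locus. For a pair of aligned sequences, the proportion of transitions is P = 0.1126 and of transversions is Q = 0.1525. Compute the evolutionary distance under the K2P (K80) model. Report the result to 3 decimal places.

0.328

Under the Kimura two-parameter model, d = −½ ln(1 − 2P − Q) − ¼ ln(1 − 2Q).
1 − 2P − Q = 0.6223, giving −½ ln(0.6223) = 0.237166.
1 − 2Q = 0.695, giving −¼ ln(0.695) = 0.090961.
d = 0.237166 + 0.090961 = 0.328127.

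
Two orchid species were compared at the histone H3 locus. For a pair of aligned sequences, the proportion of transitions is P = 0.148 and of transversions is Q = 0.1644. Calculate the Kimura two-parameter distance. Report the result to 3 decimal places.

0.408

Under the Kimura two-parameter model, d = −½ ln(1 − 2P − Q) − ¼ ln(1 − 2Q).
1 − 2P − Q = 0.5396, giving −½ ln(0.5396) = 0.308464.
1 − 2Q = 0.6712, giving −¼ ln(0.6712) = 0.099672.
d = 0.308464 + 0.099672 = 0.408136.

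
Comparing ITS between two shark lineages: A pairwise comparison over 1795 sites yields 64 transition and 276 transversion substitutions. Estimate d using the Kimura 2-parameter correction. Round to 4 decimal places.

0.2194

P = 64/1795 ≈ 0.035655 and Q = 276/1795 ≈ 0.15376.
Under the Kimura two-parameter model, d = −½ ln(1 − 2P − Q) − ¼ ln(1 − 2Q).
1 − 2P − Q = 0.77493, giving −½ ln(0.77493) = 0.127491.
1 − 2Q = 0.69248, giving −¼ ln(0.69248) = 0.091869.
d = 0.127491 + 0.091869 = 0.219360.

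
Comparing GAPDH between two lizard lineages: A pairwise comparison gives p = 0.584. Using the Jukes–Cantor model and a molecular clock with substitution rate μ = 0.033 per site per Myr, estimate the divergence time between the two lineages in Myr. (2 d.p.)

17.14

d = −(3/4) ln(1 − 4p/3) = −0.75 ln(1 − 0.778667) = −0.75 ln(0.221333)
  = −0.75 × (-1.508087) = 1.131065 substitutions/site.
Under a molecular clock d = 2μt, so t = d/(2μ) = 1.131065 / (2 × 0.033) = 17.14 Myr.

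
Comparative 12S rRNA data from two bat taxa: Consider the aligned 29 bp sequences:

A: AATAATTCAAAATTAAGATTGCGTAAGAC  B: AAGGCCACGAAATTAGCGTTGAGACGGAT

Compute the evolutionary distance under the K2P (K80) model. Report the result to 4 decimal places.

0.8087

Of 29 sites, 7 differences are transitions and 7 are transversions, so P = 7/29 ≈ 0.241379 and Q = 7/29 ≈ 0.241379.
Under the Kimura two-parameter model, d = −½ ln(1 − 2P − Q) − ¼ ln(1 − 2Q).
1 − 2P − Q = 0.275863, giving −½ ln(0.275863) = 0.643925.
1 − 2Q = 0.517242, giving −¼ ln(0.517242) = 0.164811.
d = 0.643925 + 0.164811 = 0.808736.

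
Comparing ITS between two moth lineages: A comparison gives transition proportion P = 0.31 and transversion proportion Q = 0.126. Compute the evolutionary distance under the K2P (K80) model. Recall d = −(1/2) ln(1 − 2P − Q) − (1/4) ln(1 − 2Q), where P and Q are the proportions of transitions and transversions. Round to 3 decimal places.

0.758

Under the Kimura two-parameter model, d = −½ ln(1 − 2P − Q) − ¼ ln(1 − 2Q).
1 − 2P − Q = 0.254, giving −½ ln(0.254) = 0.685211.
1 − 2Q = 0.748, giving −¼ ln(0.748) = 0.072588.
d = 0.685211 + 0.072588 = 0.757799.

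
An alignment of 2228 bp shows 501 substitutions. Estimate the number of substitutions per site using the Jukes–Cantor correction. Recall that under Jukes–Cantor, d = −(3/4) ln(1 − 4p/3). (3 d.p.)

p = 501/2228 ≈ 0.224865.
d = −(3/4) ln(1 − 4p/3) = −0.75 ln(1 − 0.29982) = −0.75 ln(0.70018)
  = −0.75 × (-0.356418) = 0.267314 substitutions/site.

0.267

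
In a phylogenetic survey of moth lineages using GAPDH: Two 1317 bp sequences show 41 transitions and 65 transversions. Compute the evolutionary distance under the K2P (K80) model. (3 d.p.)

P = 41/1317 ≈ 0.031131 and Q = 65/1317 ≈ 0.049355.
Under the Kimura two-parameter model, d = −½ ln(1 − 2P − Q) − ¼ ln(1 − 2Q).
1 − 2P − Q = 0.888383, giving −½ ln(0.888383) = 0.059176.
1 − 2Q = 0.90129, giving −¼ ln(0.90129) = 0.025982.
d = 0.059176 + 0.025982 = 0.085158.

0.085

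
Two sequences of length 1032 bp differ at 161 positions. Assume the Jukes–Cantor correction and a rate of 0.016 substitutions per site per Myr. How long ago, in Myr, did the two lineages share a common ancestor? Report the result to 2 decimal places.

5.47

p = 161/1032 ≈ 0.156008.
d = −(3/4) ln(1 − 4p/3) = −0.75 ln(1 − 0.208011) = −0.75 ln(0.791989)
  = −0.75 × (-0.233208) = 0.174906 substitutions/site.
Under a molecular clock d = 2μt, so t = d/(2μ) = 0.174906 / (2 × 0.016) = 5.47 Myr.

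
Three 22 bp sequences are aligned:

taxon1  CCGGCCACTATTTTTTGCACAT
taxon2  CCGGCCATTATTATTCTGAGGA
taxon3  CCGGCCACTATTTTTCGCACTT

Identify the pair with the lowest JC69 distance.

taxon1–taxon2: 8/22 differ, p = 0.364, d = 0.497.
taxon1–taxon3: 2/22 differ, p = 0.091, d = 0.097.
taxon2–taxon3: 7/22 differ, p = 0.318, d = 0.414.
The smallest distance is between taxon1 and taxon3.

taxon1 and taxon3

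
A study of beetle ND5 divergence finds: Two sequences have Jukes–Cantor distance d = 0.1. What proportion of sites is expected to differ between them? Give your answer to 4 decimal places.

0.0936

p = (3/4)(1 − e^(−4d/3)) = 0.75 × (1 − e^(-0.133333)) = 0.75 × (1 − 0.875174) = 0.093620.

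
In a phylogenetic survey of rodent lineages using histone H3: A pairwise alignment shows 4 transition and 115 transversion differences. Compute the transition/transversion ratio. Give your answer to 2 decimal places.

R = 4/115 = 0.034782… ≈ 0.03 (to 2 d.p.).

0.03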